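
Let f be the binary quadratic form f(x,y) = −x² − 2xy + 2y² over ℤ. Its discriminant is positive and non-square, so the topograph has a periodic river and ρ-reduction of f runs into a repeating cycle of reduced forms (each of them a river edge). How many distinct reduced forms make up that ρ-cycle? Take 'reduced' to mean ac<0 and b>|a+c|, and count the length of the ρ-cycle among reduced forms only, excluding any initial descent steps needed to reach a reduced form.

D = 12, ⌊√D⌋ = 3
descent: ρ → (2,2,-1)  [lands on river]
river: ρ → (-1,2,2)
ρ-cycle length = 2 (tail of 1 descent step not counted)

2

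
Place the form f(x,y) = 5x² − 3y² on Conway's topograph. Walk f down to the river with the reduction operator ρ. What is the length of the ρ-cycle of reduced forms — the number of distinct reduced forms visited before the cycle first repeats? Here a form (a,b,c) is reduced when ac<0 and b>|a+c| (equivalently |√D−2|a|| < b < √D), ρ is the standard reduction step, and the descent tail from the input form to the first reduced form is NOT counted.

D = 60, ⌊√D⌋ = 7
descent: ρ → (-3,6,2)  [lands on river]
river: ρ → (2,6,-3)
ρ-cycle length = 2 (tail of 1 descent step not counted)

2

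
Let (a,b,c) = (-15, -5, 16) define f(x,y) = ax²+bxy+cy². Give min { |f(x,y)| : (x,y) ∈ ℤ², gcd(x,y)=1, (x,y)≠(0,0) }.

descent: ρ → (16,5,-15)  [lands on river]
river: ρ → (-15,25,6)
river: ρ → (6,23,-19)
river: ρ → (-19,15,10)
river: ρ → (10,25,-9)
river: ρ → (-9,29,4)
river: ρ → (4,27,-16)
river: ρ → (-16,5,15)
river: ρ → (15,25,-6)
river: ρ → (-6,23,19)
river: ρ → (19,15,-10)
river: ρ → (-10,25,9)
river: ρ → (9,29,-4)
river: ρ → (-4,27,16)
closes: descent 1, river 14
min |a| on river = 4

4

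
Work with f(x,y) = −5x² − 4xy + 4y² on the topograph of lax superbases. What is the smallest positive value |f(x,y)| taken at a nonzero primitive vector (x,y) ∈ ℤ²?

descent: ρ → (4,4,-5)  [lands on river]
river: ρ → (-5,6,3)
river: ρ → (3,6,-5)
river: ρ → (-5,4,4)
closes: descent 1, river 4
min |a| on river = 3

3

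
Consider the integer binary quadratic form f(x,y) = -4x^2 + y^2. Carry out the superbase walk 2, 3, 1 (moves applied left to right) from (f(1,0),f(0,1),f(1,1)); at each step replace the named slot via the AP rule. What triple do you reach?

start (-4,1,-3) = (f(1,0),f(0,1),f(1,1))
replace slot 2: 2·((-4)+(-3)) − 1 = -15 → (-4,-15,-3)
replace slot 3: 2·((-4)+(-15)) − (-3) = -35 → (-4,-15,-35)
replace slot 1: 2·((-15)+(-35)) − (-4) = -96 → (-96,-15,-35)

-96,-15,-35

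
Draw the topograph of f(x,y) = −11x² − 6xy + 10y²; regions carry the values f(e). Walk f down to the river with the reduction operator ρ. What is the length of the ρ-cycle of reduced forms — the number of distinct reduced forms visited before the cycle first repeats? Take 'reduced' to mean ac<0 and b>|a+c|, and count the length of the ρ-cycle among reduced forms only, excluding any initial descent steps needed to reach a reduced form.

D = 476, ⌊√D⌋ = 21
descent: ρ → (10,6,-11)  [lands on river]
river: ρ → (-11,16,5)
river: ρ → (5,14,-14)
river: ρ → (-14,14,5)
river: ρ → (5,16,-11)
river: ρ → (-11,6,10)
river: ρ → (10,14,-7)
river: ρ → (-7,14,10)
ρ-cycle length = 8 (tail of 1 descent step not counted)

8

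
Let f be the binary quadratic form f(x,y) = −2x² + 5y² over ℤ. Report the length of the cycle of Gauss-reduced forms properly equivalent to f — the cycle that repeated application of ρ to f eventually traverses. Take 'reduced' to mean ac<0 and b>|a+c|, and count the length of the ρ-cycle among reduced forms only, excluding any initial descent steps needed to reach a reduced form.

D = 40, ⌊√D⌋ = 6
descent: ρ → (5,0,-2)
descent: ρ → (-2,4,3)  [lands on river]
river: ρ → (3,2,-3)
river: ρ → (-3,4,2)
river: ρ → (2,4,-3)
river: ρ → (-3,2,3)
river: ρ → (3,4,-2)
ρ-cycle length = 6 (tail of 2 descent steps not counted)

6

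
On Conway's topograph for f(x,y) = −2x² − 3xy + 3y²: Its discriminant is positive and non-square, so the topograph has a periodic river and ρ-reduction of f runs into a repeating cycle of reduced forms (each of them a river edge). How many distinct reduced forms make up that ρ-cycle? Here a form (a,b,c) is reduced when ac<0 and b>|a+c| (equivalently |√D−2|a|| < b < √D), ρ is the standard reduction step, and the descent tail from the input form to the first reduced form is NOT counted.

D = 33, ⌊√D⌋ = 5
descent: ρ → (3,3,-2)  [lands on river]
river: ρ → (-2,5,1)
river: ρ → (1,5,-2)
river: ρ → (-2,3,3)
ρ-cycle length = 4 (tail of 1 descent step not counted)

4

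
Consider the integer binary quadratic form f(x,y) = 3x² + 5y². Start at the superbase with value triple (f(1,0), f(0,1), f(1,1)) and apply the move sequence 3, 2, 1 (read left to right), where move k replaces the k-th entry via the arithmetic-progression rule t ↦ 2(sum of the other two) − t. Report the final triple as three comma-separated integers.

start (3,5,8) = (f(1,0),f(0,1),f(1,1))
replace slot 3: 2·(3+5) − 8 = 8 → (3,5,8)
replace slot 2: 2·(3+8) − 5 = 17 → (3,17,8)
replace slot 1: 2·(17+8) − 3 = 47 → (47,17,8)

47,17,8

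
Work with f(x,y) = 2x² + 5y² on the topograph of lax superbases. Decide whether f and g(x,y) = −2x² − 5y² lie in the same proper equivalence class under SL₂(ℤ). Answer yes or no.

D₁ = -40, D₂ = -40
f: reduced (well bottom): (2,0,5) with a≤c, −a<b≤a
g is negative-definite; reduce −g:
−g: reduced (well bottom): (2,0,5) with a≤c, −a<b≤a
flip sign back: reduced form of g is (-2,0,-5)
reduced forms (2, 0, 5) vs (-2, 0, -5) ⇒ inequivalent

no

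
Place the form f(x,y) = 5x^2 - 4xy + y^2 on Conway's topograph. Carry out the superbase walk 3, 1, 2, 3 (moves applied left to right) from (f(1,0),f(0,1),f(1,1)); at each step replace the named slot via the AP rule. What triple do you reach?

start (5,1,2) = (f(1,0),f(0,1),f(1,1))
replace slot 3: 2·(5+1) − 2 = 10 → (5,1,10)
replace slot 1: 2·(1+10) − 5 = 17 → (17,1,10)
replace slot 2: 2·(17+10) − 1 = 53 → (17,53,10)
replace slot 3: 2·(17+53) − 10 = 130 → (17,53,130)

17,53,130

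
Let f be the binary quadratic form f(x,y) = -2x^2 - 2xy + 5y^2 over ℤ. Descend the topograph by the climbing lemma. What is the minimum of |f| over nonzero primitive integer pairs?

descent: ρ → (5,2,-2)
descent: ρ → (-2,6,1)  [lands on river]
river: ρ → (1,6,-2)
closes: descent 2, river 2
min |a| on river = 1

1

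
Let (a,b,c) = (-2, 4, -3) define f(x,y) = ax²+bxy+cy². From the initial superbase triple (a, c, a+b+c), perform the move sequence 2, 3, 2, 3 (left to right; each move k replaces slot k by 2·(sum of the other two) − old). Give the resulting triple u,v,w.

start (-2,-3,-1) = (f(1,0),f(0,1),f(1,1))
replace slot 2: 2·((-2)+(-1)) − (-3) = -3 → (-2,-3,-1)
replace slot 3: 2·((-2)+(-3)) − (-1) = -9 → (-2,-3,-9)
replace slot 2: 2·((-2)+(-9)) − (-3) = -19 → (-2,-19,-9)
replace slot 3: 2·((-2)+(-19)) − (-9) = -33 → (-2,-19,-33)

-2,-19,-33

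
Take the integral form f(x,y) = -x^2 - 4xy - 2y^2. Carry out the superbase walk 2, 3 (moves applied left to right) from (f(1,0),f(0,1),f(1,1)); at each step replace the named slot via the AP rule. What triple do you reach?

start (-1,-2,-7) = (f(1,0),f(0,1),f(1,1))
replace slot 2: 2·((-1)+(-7)) − (-2) = -14 → (-1,-14,-7)
replace slot 3: 2·((-1)+(-14)) − (-7) = -23 → (-1,-14,-23)

-1,-14,-23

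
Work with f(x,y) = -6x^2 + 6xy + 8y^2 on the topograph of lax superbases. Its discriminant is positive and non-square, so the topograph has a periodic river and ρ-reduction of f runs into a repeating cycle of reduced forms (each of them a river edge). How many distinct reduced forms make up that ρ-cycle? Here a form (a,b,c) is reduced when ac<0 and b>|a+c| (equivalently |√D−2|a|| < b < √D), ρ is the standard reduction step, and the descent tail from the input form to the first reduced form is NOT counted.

D = 228, ⌊√D⌋ = 15
river: ρ → (8,10,-4)
river: ρ → (-4,14,2)
river: ρ → (2,14,-4)
river: ρ → (-4,10,8)
river: ρ → (8,6,-6)
river: ρ → (-6,6,8)
ρ-cycle length = 6 (tail of 0 descent steps not counted)

6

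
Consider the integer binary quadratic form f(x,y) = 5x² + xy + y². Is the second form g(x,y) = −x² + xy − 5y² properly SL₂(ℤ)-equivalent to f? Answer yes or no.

D₁ = -19, D₂ = -19
f: flip: (5,1,1)→(1,-1,5)
f: translate: b→1 (≡-1 mod 2), so (1,-1,5)→(1,1,5)
f: reduced (well bottom): (1,1,5) with a≤c, −a<b≤a
g is negative-definite; reduce −g:
−g: translate: b→1 (≡-1 mod 2), so (1,-1,5)→(1,1,5)
−g: reduced (well bottom): (1,1,5) with a≤c, −a<b≤a
flip sign back: reduced form of g is (-1,-1,-5)
reduced forms (1, 1, 5) vs (-1, -1, -5) ⇒ inequivalent

no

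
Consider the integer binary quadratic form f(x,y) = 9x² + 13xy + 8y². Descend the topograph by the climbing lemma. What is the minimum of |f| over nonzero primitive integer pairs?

translate: b→-5 (≡13 mod 18), so (9,13,8)→(9,-5,4)
flip: (9,-5,4)→(4,5,9)
translate: b→-3 (≡5 mod 8), so (4,5,9)→(4,-3,8)
reduced (well bottom): (4,-3,8) with a≤c, −a<b≤a
well minimum = a = 4

4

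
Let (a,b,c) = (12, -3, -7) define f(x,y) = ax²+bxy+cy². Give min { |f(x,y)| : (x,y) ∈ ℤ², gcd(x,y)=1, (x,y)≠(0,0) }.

descent: ρ → (-7,17,2)  [lands on river]
river: ρ → (2,15,-15)
river: ρ → (-15,15,2)
river: ρ → (2,17,-7)
river: ρ → (-7,11,8)
river: ρ → (8,5,-10)
river: ρ → (-10,15,3)
river: ρ → (3,15,-10)
river: ρ → (-10,5,8)
river: ρ → (8,11,-7)
closes: descent 1, river 10
min |a| on river = 2

2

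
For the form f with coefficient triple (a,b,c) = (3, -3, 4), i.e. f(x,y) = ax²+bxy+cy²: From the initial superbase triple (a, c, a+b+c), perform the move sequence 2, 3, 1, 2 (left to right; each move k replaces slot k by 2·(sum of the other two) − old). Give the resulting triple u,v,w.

start (3,4,4) = (f(1,0),f(0,1),f(1,1))
replace slot 2: 2·(3+4) − 4 = 10 → (3,10,4)
replace slot 3: 2·(3+10) − 4 = 22 → (3,10,22)
replace slot 1: 2·(10+22) − 3 = 61 → (61,10,22)
replace slot 2: 2·(61+22) − 10 = 156 → (61,156,22)

61,156,22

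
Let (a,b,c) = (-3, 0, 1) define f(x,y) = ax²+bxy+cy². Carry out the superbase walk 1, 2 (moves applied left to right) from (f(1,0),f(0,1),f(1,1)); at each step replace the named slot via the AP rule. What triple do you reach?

start (-3,1,-2) = (f(1,0),f(0,1),f(1,1))
replace slot 1: 2·(1+(-2)) − (-3) = 1 → (1,1,-2)
replace slot 2: 2·(1+(-2)) − 1 = -3 → (1,-3,-2)

1,-3,-2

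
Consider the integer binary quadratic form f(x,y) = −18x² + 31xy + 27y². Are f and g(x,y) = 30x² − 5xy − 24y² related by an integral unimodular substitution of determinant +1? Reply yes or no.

D₁ = 2905, D₂ = 2905
river cycle of f (length 38): (27, 23, -22), (-22, 21, 28), (28, 35, -15), (-15, 25, 38), (38, 51, -2), (-2, 53, 12), (12, 43, -22), (-22, 45, 10), (10, 35, -42), (-42, 49, 3), … (28 more)
river cycle of g (length 34): (-24, 53, 1), (1, 53, -24), (-24, 43, 11), (11, 45, -20), (-20, 35, 21), (21, 49, -6), (-6, 47, 29), (29, 11, -24), (-24, 37, 16), (16, 27, -34), … (24 more)
cycles differ ⇒ inequivalent

no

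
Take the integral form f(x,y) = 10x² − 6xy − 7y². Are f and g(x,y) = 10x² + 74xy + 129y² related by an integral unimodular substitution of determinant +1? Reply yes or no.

D₁ = 316, D₂ = 316
river cycle of f (length 6): (-7, 6, 10), (10, 14, -3), (-3, 16, 5), (5, 14, -6), (-6, 10, 9), (9, 8, -7)
river cycle of g (length 6): (10, 14, -3), (-3, 16, 5), (5, 14, -6), (-6, 10, 9), (9, 8, -7), (-7, 6, 10)
cycles coincide ⇒ equivalent

yes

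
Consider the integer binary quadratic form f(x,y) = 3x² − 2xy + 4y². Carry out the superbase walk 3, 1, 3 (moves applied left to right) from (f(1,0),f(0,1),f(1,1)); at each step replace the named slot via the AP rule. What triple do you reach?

start (3,4,5) = (f(1,0),f(0,1),f(1,1))
replace slot 3: 2·(3+4) − 5 = 9 → (3,4,9)
replace slot 1: 2·(4+9) − 3 = 23 → (23,4,9)
replace slot 3: 2·(23+4) − 9 = 45 → (23,4,45)

23,4,45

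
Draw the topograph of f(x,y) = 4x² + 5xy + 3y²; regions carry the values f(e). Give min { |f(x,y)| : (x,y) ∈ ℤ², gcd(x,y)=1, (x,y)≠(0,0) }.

translate: b→-3 (≡5 mod 8), so (4,5,3)→(4,-3,2)
flip: (4,-3,2)→(2,3,4)
translate: b→-1 (≡3 mod 4), so (2,3,4)→(2,-1,3)
reduced (well bottom): (2,-1,3) with a≤c, −a<b≤a
well minimum = a = 2

2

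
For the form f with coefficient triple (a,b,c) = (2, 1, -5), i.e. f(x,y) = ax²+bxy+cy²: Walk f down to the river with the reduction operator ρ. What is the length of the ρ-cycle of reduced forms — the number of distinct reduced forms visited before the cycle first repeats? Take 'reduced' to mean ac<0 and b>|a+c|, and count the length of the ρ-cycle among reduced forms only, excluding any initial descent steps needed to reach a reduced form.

D = 41, ⌊√D⌋ = 6
descent: ρ → (-5,-1,2)
descent: ρ → (2,5,-2)  [lands on river]
river: ρ → (-2,3,4)
river: ρ → (4,5,-1)
river: ρ → (-1,5,4)
river: ρ → (4,3,-2)
river: ρ → (-2,5,2)
river: ρ → (2,3,-4)
river: ρ → (-4,5,1)
river: ρ → (1,5,-4)
river: ρ → (-4,3,2)
ρ-cycle length = 10 (tail of 2 descent steps not counted)

10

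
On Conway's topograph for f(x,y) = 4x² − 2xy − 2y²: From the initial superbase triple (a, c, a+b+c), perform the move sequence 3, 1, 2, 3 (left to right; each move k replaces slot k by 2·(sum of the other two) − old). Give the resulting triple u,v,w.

start (4,-2,0) = (f(1,0),f(0,1),f(1,1))
replace slot 3: 2·(4+(-2)) − 0 = 4 → (4,-2,4)
replace slot 1: 2·((-2)+4) − 4 = 0 → (0,-2,4)
replace slot 2: 2·(0+4) − (-2) = 10 → (0,10,4)
replace slot 3: 2·(0+10) − 4 = 16 → (0,10,16)

0,10,16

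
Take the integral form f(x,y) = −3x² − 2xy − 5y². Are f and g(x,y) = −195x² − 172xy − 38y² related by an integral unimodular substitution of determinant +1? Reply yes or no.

D₁ = -56, D₂ = -56
f is negative-definite; reduce −f:
−f: reduced (well bottom): (3,2,5) with a≤c, −a<b≤a
flip sign back: reduced form of f is (-3,-2,-5)
g is negative-definite; reduce −g:
−g: flip: (195,172,38)→(38,-172,195)
−g: translate: b→-20 (≡-172 mod 76), so (38,-172,195)→(38,-20,3)
−g: flip: (38,-20,3)→(3,20,38)
−g: translate: b→2 (≡20 mod 6), so (3,20,38)→(3,2,5)
−g: reduced (well bottom): (3,2,5) with a≤c, −a<b≤a
flip sign back: reduced form of g is (-3,-2,-5)
reduced forms (-3, -2, -5) vs (-3, -2, -5) ⇒ equivalent

yes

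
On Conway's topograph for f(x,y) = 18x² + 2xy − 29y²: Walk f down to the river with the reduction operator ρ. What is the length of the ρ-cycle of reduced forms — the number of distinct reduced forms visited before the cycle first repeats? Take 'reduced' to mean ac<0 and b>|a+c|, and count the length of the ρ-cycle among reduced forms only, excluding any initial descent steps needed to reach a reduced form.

D = 2092, ⌊√D⌋ = 45
descent: ρ → (-29,-2,18)
descent: ρ → (18,38,-9)  [lands on river]
river: ρ → (-9,34,26)
river: ρ → (26,18,-17)
river: ρ → (-17,16,27)
river: ρ → (27,38,-6)
river: ρ → (-6,34,39)
river: ρ → (39,44,-1)
river: ρ → (-1,44,39)
river: ρ → (39,34,-6)
river: ρ → (-6,38,27)
river: ρ → (27,16,-17)
river: ρ → (-17,18,26)
river: ρ → (26,34,-9)
river: ρ → (-9,38,18)
river: ρ → (18,34,-13)
river: ρ → (-13,44,3)
river: ρ → (3,40,-41)
river: ρ → (-41,42,2)
river: ρ → (2,42,-41)
river: ρ → (-41,40,3)
river: ρ → (3,44,-13)
river: ρ → (-13,34,18)
ρ-cycle length = 22 (tail of 2 descent steps not counted)

22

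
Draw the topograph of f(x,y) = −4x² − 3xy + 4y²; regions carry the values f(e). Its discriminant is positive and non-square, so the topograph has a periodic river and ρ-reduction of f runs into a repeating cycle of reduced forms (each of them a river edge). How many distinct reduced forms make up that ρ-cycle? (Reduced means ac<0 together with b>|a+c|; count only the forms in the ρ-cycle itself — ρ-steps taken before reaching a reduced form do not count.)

D = 73, ⌊√D⌋ = 8
descent: ρ → (4,3,-4)  [lands on river]
river: ρ → (-4,5,3)
river: ρ → (3,7,-2)
river: ρ → (-2,5,6)
river: ρ → (6,7,-1)
river: ρ → (-1,7,6)
river: ρ → (6,5,-2)
river: ρ → (-2,7,3)
river: ρ → (3,5,-4)
river: ρ → (-4,3,4)
river: ρ → (4,5,-3)
river: ρ → (-3,7,2)
river: ρ → (2,5,-6)
river: ρ → (-6,7,1)
river: ρ → (1,7,-6)
river: ρ → (-6,5,2)
river: ρ → (2,7,-3)
river: ρ → (-3,5,4)
ρ-cycle length = 18 (tail of 1 descent step not counted)

18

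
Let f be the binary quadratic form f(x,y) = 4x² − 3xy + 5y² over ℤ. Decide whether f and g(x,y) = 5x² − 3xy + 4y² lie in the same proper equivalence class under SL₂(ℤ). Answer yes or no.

D₁ = -71, D₂ = -71
f: reduced (well bottom): (4,-3,5) with a≤c, −a<b≤a
g: flip: (5,-3,4)→(4,3,5)
g: reduced (well bottom): (4,3,5) with a≤c, −a<b≤a
reduced forms (4, -3, 5) vs (4, 3, 5) ⇒ inequivalent

no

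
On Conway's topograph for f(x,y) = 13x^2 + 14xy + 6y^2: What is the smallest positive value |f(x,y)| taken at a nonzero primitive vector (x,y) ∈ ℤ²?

translate: b→-12 (≡14 mod 26), so (13,14,6)→(13,-12,5)
flip: (13,-12,5)→(5,12,13)
translate: b→2 (≡12 mod 10), so (5,12,13)→(5,2,6)
reduced (well bottom): (5,2,6) with a≤c, −a<b≤a
well minimum = a = 5

5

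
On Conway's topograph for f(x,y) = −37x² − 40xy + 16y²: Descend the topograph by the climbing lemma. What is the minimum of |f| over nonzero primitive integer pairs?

descent: ρ → (16,40,-37)  [lands on river]
river: ρ → (-37,34,19)
river: ρ → (19,42,-29)
river: ρ → (-29,16,32)
river: ρ → (32,48,-13)
river: ρ → (-13,56,16)
closes: descent 1, river 6
min |a| on river = 13

13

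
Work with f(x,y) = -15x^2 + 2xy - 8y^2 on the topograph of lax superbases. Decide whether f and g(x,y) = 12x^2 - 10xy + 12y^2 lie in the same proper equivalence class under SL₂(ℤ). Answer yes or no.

D₁ = -476, D₂ = -476
f is negative-definite; reduce −f:
−f: flip: (15,-2,8)→(8,2,15)
−f: reduced (well bottom): (8,2,15) with a≤c, −a<b≤a
flip sign back: reduced form of f is (-8,-2,-15)
g: flip: (12,-10,12)→(12,10,12)
g: reduced (well bottom): (12,10,12) with a≤c, −a<b≤a
reduced forms (-8, -2, -15) vs (12, 10, 12) ⇒ inequivalent

no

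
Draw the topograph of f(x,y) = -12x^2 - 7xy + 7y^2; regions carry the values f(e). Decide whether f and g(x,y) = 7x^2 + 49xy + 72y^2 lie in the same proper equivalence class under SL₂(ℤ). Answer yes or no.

D₁ = 385, D₂ = 385
river cycle of f (length 10): (7, 7, -12), (-12, 17, 2), (2, 19, -3), (-3, 17, 8), (8, 15, -5), (-5, 15, 8), (8, 17, -3), (-3, 19, 2), (2, 17, -12), (-12, 7, 7)
river cycle of g (length 10): (7, 7, -12), (-12, 17, 2), (2, 19, -3), (-3, 17, 8), (8, 15, -5), (-5, 15, 8), (8, 17, -3), (-3, 19, 2), (2, 17, -12), (-12, 7, 7)
cycles coincide ⇒ equivalent

yes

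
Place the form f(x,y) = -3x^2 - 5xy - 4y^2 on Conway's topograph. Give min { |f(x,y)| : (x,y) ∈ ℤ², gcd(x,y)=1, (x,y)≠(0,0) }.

translate: b→-1 (≡5 mod 6), so (3,5,4)→(3,-1,2)
flip: (3,-1,2)→(2,1,3)
reduced (well bottom): (2,1,3) with a≤c, −a<b≤a
well minimum |f| = |-2| = 2 (negative-definite)

2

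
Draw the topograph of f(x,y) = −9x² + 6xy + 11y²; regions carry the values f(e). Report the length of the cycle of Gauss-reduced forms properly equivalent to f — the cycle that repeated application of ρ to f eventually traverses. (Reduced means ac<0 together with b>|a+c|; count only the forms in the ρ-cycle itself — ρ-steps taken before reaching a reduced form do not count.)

D = 432, ⌊√D⌋ = 20
river: ρ → (11,16,-4)
river: ρ → (-4,16,11)
river: ρ → (11,6,-9)
river: ρ → (-9,12,8)
river: ρ → (8,20,-1)
river: ρ → (-1,20,8)
river: ρ → (8,12,-9)
river: ρ → (-9,6,11)
ρ-cycle length = 8 (tail of 0 descent steps not counted)

8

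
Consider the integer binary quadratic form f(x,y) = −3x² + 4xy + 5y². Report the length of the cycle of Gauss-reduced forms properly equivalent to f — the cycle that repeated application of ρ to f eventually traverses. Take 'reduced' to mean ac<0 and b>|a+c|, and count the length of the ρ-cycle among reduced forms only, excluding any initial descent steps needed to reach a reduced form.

D = 76, ⌊√D⌋ = 8
river: ρ → (5,6,-2)
river: ρ → (-2,6,5)
river: ρ → (5,4,-3)
river: ρ → (-3,8,1)
river: ρ → (1,8,-3)
river: ρ → (-3,4,5)
ρ-cycle length = 6 (tail of 0 descent steps not counted)

6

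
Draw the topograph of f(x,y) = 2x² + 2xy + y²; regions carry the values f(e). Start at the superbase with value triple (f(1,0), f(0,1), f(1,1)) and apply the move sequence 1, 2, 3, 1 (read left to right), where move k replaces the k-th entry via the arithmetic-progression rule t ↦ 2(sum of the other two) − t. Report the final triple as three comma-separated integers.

start (2,1,5) = (f(1,0),f(0,1),f(1,1))
replace slot 1: 2·(1+5) − 2 = 10 → (10,1,5)
replace slot 2: 2·(10+5) − 1 = 29 → (10,29,5)
replace slot 3: 2·(10+29) − 5 = 73 → (10,29,73)
replace slot 1: 2·(29+73) − 10 = 194 → (194,29,73)

194,29,73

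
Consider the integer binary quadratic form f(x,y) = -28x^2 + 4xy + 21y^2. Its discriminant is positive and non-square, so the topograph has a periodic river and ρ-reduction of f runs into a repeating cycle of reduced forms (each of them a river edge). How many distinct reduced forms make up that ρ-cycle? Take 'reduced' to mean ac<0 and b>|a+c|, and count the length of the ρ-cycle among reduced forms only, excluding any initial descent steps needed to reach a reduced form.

D = 2368, ⌊√D⌋ = 48
descent: ρ → (21,38,-11)  [lands on river]
river: ρ → (-11,28,36)
river: ρ → (36,44,-3)
river: ρ → (-3,46,21)
ρ-cycle length = 4 (tail of 1 descent step not counted)

4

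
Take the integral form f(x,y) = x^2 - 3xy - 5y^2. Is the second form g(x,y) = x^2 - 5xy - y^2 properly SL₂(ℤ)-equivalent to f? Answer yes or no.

D₁ = 29, D₂ = 29
river cycle of f (length 2): (1, 5, -1), (-1, 5, 1)
river cycle of g (length 2): (-1, 5, 1), (1, 5, -1)
cycles coincide ⇒ equivalent

yes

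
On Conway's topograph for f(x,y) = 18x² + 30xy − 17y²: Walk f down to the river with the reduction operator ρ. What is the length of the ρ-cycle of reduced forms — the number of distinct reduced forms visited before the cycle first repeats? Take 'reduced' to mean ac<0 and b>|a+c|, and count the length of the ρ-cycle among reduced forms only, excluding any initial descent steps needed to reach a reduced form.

D = 2124, ⌊√D⌋ = 46
river: ρ → (-17,38,10)
river: ρ → (10,42,-9)
river: ρ → (-9,30,34)
river: ρ → (34,38,-5)
river: ρ → (-5,42,18)
river: ρ → (18,30,-17)
ρ-cycle length = 6 (tail of 0 descent steps not counted)

6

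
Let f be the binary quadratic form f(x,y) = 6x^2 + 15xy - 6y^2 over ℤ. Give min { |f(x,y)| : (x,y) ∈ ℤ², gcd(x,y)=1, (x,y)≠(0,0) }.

river: ρ → (-6,9,12)
river: ρ → (12,15,-3)
river: ρ → (-3,15,12)
river: ρ → (12,9,-6)
river: ρ → (-6,15,6)
river: ρ → (6,9,-12)
river: ρ → (-12,15,3)
river: ρ → (3,15,-12)
river: ρ → (-12,9,6)
river: ρ → (6,15,-6)
closes: descent 0, river 10
min |a| on river = 3

3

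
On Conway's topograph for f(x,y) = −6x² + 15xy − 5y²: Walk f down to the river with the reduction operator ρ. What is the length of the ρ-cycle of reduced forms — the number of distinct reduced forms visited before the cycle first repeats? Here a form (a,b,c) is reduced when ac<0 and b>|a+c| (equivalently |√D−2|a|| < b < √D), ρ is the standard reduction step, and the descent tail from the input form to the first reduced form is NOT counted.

D = 105, ⌊√D⌋ = 10
descent: ρ → (-5,5,4)  [lands on river]
river: ρ → (4,3,-6)
river: ρ → (-6,9,1)
river: ρ → (1,9,-6)
river: ρ → (-6,3,4)
river: ρ → (4,5,-5)
ρ-cycle length = 6 (tail of 1 descent step not counted)

6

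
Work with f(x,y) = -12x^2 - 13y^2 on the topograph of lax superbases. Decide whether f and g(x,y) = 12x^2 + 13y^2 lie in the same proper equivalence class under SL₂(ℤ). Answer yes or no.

D₁ = -624, D₂ = -624
f is negative-definite; reduce −f:
−f: reduced (well bottom): (12,0,13) with a≤c, −a<b≤a
flip sign back: reduced form of f is (-12,0,-13)
g: reduced (well bottom): (12,0,13) with a≤c, −a<b≤a
reduced forms (-12, 0, -13) vs (12, 0, 13) ⇒ inequivalent

no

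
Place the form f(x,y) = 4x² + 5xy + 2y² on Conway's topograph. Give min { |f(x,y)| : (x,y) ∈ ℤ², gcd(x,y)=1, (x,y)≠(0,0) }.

translate: b→-3 (≡5 mod 8), so (4,5,2)→(4,-3,1)
flip: (4,-3,1)→(1,3,4)
translate: b→1 (≡3 mod 2), so (1,3,4)→(1,1,2)
reduced (well bottom): (1,1,2) with a≤c, −a<b≤a
well minimum = a = 1

1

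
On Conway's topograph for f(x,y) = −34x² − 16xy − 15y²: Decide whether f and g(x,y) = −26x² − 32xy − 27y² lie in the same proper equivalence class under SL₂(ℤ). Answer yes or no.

D₁ = -1784, D₂ = -1784
f is negative-definite; reduce −f:
−f: flip: (34,16,15)→(15,-16,34)
−f: translate: b→14 (≡-16 mod 30), so (15,-16,34)→(15,14,33)
−f: reduced (well bottom): (15,14,33) with a≤c, −a<b≤a
flip sign back: reduced form of f is (-15,-14,-33)
g is negative-definite; reduce −g:
−g: translate: b→-20 (≡32 mod 52), so (26,32,27)→(26,-20,21)
−g: flip: (26,-20,21)→(21,20,26)
−g: reduced (well bottom): (21,20,26) with a≤c, −a<b≤a
flip sign back: reduced form of g is (-21,-20,-26)
reduced forms (-15, -14, -33) vs (-21, -20, -26) ⇒ inequivalent

no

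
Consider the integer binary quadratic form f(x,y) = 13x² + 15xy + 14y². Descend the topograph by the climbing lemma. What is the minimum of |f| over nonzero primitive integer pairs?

translate: b→-11 (≡15 mod 26), so (13,15,14)→(13,-11,12)
flip: (13,-11,12)→(12,11,13)
reduced (well bottom): (12,11,13) with a≤c, −a<b≤a
well minimum = a = 12

12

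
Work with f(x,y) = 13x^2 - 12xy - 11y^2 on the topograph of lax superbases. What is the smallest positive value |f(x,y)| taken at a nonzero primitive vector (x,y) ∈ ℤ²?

descent: ρ → (-11,12,13)  [lands on river]
river: ρ → (13,14,-10)
river: ρ → (-10,26,1)
river: ρ → (1,26,-10)
river: ρ → (-10,14,13)
river: ρ → (13,12,-11)
river: ρ → (-11,10,14)
river: ρ → (14,18,-7)
river: ρ → (-7,24,5)
river: ρ → (5,26,-2)
river: ρ → (-2,26,5)
river: ρ → (5,24,-7)
river: ρ → (-7,18,14)
river: ρ → (14,10,-11)
closes: descent 1, river 14
min |a| on river = 1

1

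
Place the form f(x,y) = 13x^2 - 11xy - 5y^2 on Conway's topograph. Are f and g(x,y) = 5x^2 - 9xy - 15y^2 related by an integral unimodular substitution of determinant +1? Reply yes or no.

D₁ = 381, D₂ = 381
river cycle of f (length 6): (-5, 11, 13), (13, 15, -3), (-3, 15, 13), (13, 11, -5), (-5, 19, 1), (1, 19, -5)
river cycle of g (length 6): (5, 11, -13), (-13, 15, 3), (3, 15, -13), (-13, 11, 5), (5, 19, -1), (-1, 19, 5)
cycles differ ⇒ inequivalent

no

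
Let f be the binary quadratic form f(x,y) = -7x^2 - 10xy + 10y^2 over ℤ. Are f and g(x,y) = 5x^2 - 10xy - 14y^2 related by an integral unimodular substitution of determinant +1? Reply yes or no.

D₁ = 380, D₂ = 380
river cycle of f (length 4): (10, 10, -7), (-7, 18, 2), (2, 18, -7), (-7, 10, 10)
river cycle of g (length 4): (-14, 10, 5), (5, 10, -14), (-14, 18, 1), (1, 18, -14)
cycles differ ⇒ inequivalent

no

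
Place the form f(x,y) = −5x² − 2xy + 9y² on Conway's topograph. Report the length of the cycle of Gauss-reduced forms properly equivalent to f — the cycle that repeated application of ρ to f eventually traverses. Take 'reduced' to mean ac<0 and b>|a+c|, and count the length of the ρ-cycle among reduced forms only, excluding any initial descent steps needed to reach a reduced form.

D = 184, ⌊√D⌋ = 13
descent: ρ → (9,2,-5)
descent: ρ → (-5,8,6)  [lands on river]
river: ρ → (6,4,-7)
river: ρ → (-7,10,3)
river: ρ → (3,8,-10)
river: ρ → (-10,12,1)
river: ρ → (1,12,-10)
river: ρ → (-10,8,3)
river: ρ → (3,10,-7)
river: ρ → (-7,4,6)
river: ρ → (6,8,-5)
river: ρ → (-5,12,2)
river: ρ → (2,12,-5)
ρ-cycle length = 12 (tail of 2 descent steps not counted)

12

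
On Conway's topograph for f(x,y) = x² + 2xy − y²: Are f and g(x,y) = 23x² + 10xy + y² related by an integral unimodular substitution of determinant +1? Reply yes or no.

D₁ = 8, D₂ = 8
river cycle of f (length 2): (-1, 2, 1), (1, 2, -1)
river cycle of g (length 2): (1, 2, -1), (-1, 2, 1)
cycles coincide ⇒ equivalent

yes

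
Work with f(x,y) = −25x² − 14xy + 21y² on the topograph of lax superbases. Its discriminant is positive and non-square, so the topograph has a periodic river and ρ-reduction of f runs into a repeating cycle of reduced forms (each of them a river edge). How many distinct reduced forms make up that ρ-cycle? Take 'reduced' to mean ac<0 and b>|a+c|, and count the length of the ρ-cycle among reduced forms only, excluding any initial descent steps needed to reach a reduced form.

D = 2296, ⌊√D⌋ = 47
descent: ρ → (21,14,-25)  [lands on river]
river: ρ → (-25,36,10)
river: ρ → (10,44,-9)
river: ρ → (-9,46,5)
river: ρ → (5,44,-18)
river: ρ → (-18,28,21)
ρ-cycle length = 6 (tail of 1 descent step not counted)

6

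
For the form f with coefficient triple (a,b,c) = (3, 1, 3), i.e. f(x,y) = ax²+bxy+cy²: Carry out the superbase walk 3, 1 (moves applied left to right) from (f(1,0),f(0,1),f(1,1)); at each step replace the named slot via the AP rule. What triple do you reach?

start (3,3,7) = (f(1,0),f(0,1),f(1,1))
replace slot 3: 2·(3+3) − 7 = 5 → (3,3,5)
replace slot 1: 2·(3+5) − 3 = 13 → (13,3,5)

13,3,5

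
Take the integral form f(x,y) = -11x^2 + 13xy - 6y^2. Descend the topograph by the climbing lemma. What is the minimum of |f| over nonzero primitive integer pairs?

translate: b→9 (≡-13 mod 22), so (11,-13,6)→(11,9,4)
flip: (11,9,4)→(4,-9,11)
translate: b→-1 (≡-9 mod 8), so (4,-9,11)→(4,-1,6)
reduced (well bottom): (4,-1,6) with a≤c, −a<b≤a
well minimum |f| = |-4| = 4 (negative-definite)

4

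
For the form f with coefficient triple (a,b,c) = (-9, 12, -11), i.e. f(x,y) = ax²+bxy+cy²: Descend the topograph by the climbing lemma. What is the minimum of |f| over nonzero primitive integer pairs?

translate: b→6 (≡-12 mod 18), so (9,-12,11)→(9,6,8)
flip: (9,6,8)→(8,-6,9)
reduced (well bottom): (8,-6,9) with a≤c, −a<b≤a
well minimum |f| = |-8| = 8 (negative-definite)

8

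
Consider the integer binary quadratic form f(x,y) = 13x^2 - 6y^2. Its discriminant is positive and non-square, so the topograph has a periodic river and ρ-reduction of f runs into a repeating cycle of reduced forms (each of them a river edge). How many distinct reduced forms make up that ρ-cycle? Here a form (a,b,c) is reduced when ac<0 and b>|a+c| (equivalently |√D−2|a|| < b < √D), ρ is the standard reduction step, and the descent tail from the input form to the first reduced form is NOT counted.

D = 312, ⌊√D⌋ = 17
descent: ρ → (-6,12,7)  [lands on river]
river: ρ → (7,16,-2)
river: ρ → (-2,16,7)
river: ρ → (7,12,-6)
ρ-cycle length = 4 (tail of 1 descent step not counted)

4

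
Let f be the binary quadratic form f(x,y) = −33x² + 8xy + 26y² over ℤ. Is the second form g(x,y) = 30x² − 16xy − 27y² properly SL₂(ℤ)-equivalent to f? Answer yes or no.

D₁ = 3496, D₂ = 3496
river cycle of f (length 8): (26, 44, -15), (-15, 46, 23), (23, 46, -15), (-15, 44, 26), (26, 8, -33), (-33, 58, 1), (1, 58, -33), (-33, 8, 26)
river cycle of g (length 10): (-27, 16, 30), (30, 44, -13), (-13, 34, 45), (45, 56, -2), (-2, 56, 45), (45, 34, -13), (-13, 44, 30), (30, 16, -27), (-27, 38, 19), (19, 38, -27)
cycles differ ⇒ inequivalent

no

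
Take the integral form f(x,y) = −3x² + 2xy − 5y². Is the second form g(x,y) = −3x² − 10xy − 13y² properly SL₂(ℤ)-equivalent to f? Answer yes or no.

D₁ = -56, D₂ = -56
f is negative-definite; reduce −f:
−f: reduced (well bottom): (3,-2,5) with a≤c, −a<b≤a
flip sign back: reduced form of f is (-3,2,-5)
g is negative-definite; reduce −g:
−g: translate: b→-2 (≡10 mod 6), so (3,10,13)→(3,-2,5)
−g: reduced (well bottom): (3,-2,5) with a≤c, −a<b≤a
flip sign back: reduced form of g is (-3,2,-5)
reduced forms (-3, 2, -5) vs (-3, 2, -5) ⇒ equivalent

yes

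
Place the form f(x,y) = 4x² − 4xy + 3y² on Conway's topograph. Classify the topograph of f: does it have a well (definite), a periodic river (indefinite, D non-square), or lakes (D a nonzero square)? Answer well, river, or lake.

D = b²−4ac = (-4)² − 4·4·3 = -32
D < 0 ⇒ definite ⇒ every region one sign ⇒ single well

well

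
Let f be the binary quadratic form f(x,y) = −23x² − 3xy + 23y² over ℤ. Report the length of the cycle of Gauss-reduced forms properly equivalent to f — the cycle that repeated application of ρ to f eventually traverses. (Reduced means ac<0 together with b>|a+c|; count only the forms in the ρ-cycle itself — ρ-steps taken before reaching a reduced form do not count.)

D = 2125, ⌊√D⌋ = 46
descent: ρ → (23,3,-23)  [lands on river]
river: ρ → (-23,43,3)
river: ρ → (3,41,-37)
river: ρ → (-37,33,7)
river: ρ → (7,37,-27)
river: ρ → (-27,17,17)
river: ρ → (17,17,-27)
river: ρ → (-27,37,7)
river: ρ → (7,33,-37)
river: ρ → (-37,41,3)
river: ρ → (3,43,-23)
river: ρ → (-23,3,23)
river: ρ → (23,43,-3)
river: ρ → (-3,41,37)
river: ρ → (37,33,-7)
river: ρ → (-7,37,27)
river: ρ → (27,17,-17)
river: ρ → (-17,17,27)
river: ρ → (27,37,-7)
river: ρ → (-7,33,37)
river: ρ → (37,41,-3)
river: ρ → (-3,43,23)
ρ-cycle length = 22 (tail of 1 descent step not counted)

22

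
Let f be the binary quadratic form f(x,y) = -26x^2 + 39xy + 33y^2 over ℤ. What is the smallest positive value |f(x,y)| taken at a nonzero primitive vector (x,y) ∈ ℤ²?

river: ρ → (33,27,-32)
river: ρ → (-32,37,28)
river: ρ → (28,19,-41)
river: ρ → (-41,63,6)
river: ρ → (6,69,-8)
river: ρ → (-8,59,46)
river: ρ → (46,33,-21)
river: ρ → (-21,51,28)
river: ρ → (28,61,-11)
river: ρ → (-11,49,58)
river: ρ → (58,67,-2)
river: ρ → (-2,69,24)
river: ρ → (24,27,-44)
river: ρ → (-44,61,7)
river: ρ → (7,65,-26)
river: ρ → (-26,39,33)
closes: descent 0, river 16
min |a| on river = 2

2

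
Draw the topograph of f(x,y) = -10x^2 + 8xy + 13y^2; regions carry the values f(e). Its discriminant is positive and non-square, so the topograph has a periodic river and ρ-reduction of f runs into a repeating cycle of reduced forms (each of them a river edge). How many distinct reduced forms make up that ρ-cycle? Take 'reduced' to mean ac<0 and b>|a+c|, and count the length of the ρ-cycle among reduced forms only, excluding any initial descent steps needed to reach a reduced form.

D = 584, ⌊√D⌋ = 24
river: ρ → (13,18,-5)
river: ρ → (-5,22,5)
river: ρ → (5,18,-13)
river: ρ → (-13,8,10)
river: ρ → (10,12,-11)
river: ρ → (-11,10,11)
river: ρ → (11,12,-10)
river: ρ → (-10,8,13)
ρ-cycle length = 8 (tail of 0 descent steps not counted)

8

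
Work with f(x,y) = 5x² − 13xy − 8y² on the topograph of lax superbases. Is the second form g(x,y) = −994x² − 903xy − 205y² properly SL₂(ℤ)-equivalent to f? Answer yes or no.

D₁ = 329, D₂ = 329
river cycle of f (length 16): (-8, 13, 5), (5, 17, -2), (-2, 15, 13), (13, 11, -4), (-4, 13, 10), (10, 7, -7), (-7, 7, 10), (10, 13, -4), (-4, 11, 13), (13, 15, -2), … (6 more)
river cycle of g (length 16): (-8, 13, 5), (5, 17, -2), (-2, 15, 13), (13, 11, -4), (-4, 13, 10), (10, 7, -7), (-7, 7, 10), (10, 13, -4), (-4, 11, 13), (13, 15, -2), … (6 more)
cycles coincide ⇒ equivalent

yes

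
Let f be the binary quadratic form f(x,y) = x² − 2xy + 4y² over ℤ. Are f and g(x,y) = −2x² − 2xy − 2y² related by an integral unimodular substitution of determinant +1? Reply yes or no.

D₁ = -12, D₂ = -12
f: translate: b→0 (≡-2 mod 2), so (1,-2,4)→(1,0,3)
f: reduced (well bottom): (1,0,3) with a≤c, −a<b≤a
g is negative-definite; reduce −g:
−g: reduced (well bottom): (2,2,2) with a≤c, −a<b≤a
flip sign back: reduced form of g is (-2,-2,-2)
reduced forms (1, 0, 3) vs (-2, -2, -2) ⇒ inequivalent

no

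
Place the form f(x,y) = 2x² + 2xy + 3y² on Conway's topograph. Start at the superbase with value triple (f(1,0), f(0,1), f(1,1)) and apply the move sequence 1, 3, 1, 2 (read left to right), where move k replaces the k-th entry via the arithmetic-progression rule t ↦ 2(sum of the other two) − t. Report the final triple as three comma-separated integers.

start (2,3,7) = (f(1,0),f(0,1),f(1,1))
replace slot 1: 2·(3+7) − 2 = 18 → (18,3,7)
replace slot 3: 2·(18+3) − 7 = 35 → (18,3,35)
replace slot 1: 2·(3+35) − 18 = 58 → (58,3,35)
replace slot 2: 2·(58+35) − 3 = 183 → (58,183,35)

58,183,35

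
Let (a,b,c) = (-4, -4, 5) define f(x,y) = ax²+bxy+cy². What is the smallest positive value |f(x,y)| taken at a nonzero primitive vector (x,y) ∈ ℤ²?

descent: ρ → (5,4,-4)  [lands on river]
river: ρ → (-4,4,5)
river: ρ → (5,6,-3)
river: ρ → (-3,6,5)
closes: descent 1, river 4
min |a| on river = 3

3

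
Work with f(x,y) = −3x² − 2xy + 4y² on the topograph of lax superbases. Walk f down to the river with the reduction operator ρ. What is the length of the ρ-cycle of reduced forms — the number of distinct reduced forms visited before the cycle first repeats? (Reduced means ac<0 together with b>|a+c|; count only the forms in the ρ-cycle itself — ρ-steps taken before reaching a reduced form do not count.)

D = 52, ⌊√D⌋ = 7
descent: ρ → (4,2,-3)  [lands on river]
river: ρ → (-3,4,3)
river: ρ → (3,2,-4)
river: ρ → (-4,6,1)
river: ρ → (1,6,-4)
river: ρ → (-4,2,3)
river: ρ → (3,4,-3)
river: ρ → (-3,2,4)
river: ρ → (4,6,-1)
river: ρ → (-1,6,4)
ρ-cycle length = 10 (tail of 1 descent step not counted)

10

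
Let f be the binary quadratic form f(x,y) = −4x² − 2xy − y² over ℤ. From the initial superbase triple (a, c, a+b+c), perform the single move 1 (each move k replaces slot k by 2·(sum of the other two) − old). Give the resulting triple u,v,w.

start (-4,-1,-7) = (f(1,0),f(0,1),f(1,1))
replace slot 1: 2·((-1)+(-7)) − (-4) = -12 → (-12,-1,-7)

-12,-1,-7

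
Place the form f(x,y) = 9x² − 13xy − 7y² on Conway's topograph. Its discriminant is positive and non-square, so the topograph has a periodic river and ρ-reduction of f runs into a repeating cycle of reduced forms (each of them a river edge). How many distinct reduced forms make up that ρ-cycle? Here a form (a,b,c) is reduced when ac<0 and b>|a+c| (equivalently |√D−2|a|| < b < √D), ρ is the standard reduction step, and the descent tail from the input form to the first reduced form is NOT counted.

D = 421, ⌊√D⌋ = 20
descent: ρ → (-7,13,9)  [lands on river]
river: ρ → (9,5,-11)
river: ρ → (-11,17,3)
river: ρ → (3,19,-5)
river: ρ → (-5,11,15)
river: ρ → (15,19,-1)
river: ρ → (-1,19,15)
river: ρ → (15,11,-5)
river: ρ → (-5,19,3)
river: ρ → (3,17,-11)
river: ρ → (-11,5,9)
river: ρ → (9,13,-7)
river: ρ → (-7,15,7)
river: ρ → (7,13,-9)
river: ρ → (-9,5,11)
river: ρ → (11,17,-3)
river: ρ → (-3,19,5)
river: ρ → (5,11,-15)
river: ρ → (-15,19,1)
river: ρ → (1,19,-15)
river: ρ → (-15,11,5)
river: ρ → (5,19,-3)
river: ρ → (-3,17,11)
river: ρ → (11,5,-9)
river: ρ → (-9,13,7)
river: ρ → (7,15,-7)
ρ-cycle length = 26 (tail of 1 descent step not counted)

26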